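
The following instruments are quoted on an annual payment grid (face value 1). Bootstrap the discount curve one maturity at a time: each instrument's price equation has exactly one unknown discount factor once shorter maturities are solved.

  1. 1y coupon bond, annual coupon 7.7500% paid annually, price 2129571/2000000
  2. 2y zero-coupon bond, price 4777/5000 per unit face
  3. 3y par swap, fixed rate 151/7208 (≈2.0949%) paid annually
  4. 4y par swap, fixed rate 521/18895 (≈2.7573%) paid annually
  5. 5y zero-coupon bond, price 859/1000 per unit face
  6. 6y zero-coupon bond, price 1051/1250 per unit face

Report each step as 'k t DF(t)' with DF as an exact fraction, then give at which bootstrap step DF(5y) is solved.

1 1 4941/5000
2 2 4777/5000
3 3 2349/2500
4 4 4479/5000
5 5 859/1000
6 6 1051/1250
DF(5y) is solved at step 5

step 1 [1y] bond c/1=31/400: DF=(2129571/2000000 − 31/400·(0))/(1+31/400) = 4941/5000 ≈ 0.988200
step 2 [2y] zero: DF = P = 4777/5000 ≈ 0.955400
step 3 [3y] swap r/1=151/7208: DF=(1 − 151/7208·(0.988200+0.955400))/(1+151/7208) = 2349/2500 ≈ 0.939600
step 4 [4y] swap r/1=521/18895: DF=(1 − 521/18895·(0.988200+0.955400+0.939600))/(1+521/18895) = 4479/5000 ≈ 0.895800
step 5 [5y] zero: DF = P = 859/1000 ≈ 0.859000
step 6 [6y] zero: DF = P = 1051/1250 ≈ 0.840800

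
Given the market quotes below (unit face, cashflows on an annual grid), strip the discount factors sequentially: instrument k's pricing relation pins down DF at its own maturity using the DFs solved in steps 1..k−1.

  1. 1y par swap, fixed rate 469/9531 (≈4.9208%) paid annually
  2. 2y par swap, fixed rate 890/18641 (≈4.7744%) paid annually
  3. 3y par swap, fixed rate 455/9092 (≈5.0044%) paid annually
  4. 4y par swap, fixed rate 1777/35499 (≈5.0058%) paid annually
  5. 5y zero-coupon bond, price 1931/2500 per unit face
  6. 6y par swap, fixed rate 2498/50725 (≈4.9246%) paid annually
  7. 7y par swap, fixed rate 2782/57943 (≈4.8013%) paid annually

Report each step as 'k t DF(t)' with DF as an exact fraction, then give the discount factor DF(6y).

step 1 [1y] swap r/1=469/9531: DF=(1 − 469/9531·(0))/(1+469/9531) = 9531/10000 ≈ 0.953100
step 2 [2y] swap r/1=890/18641: DF=(1 − 890/18641·(0.953100))/(1+890/18641) = 911/1000 ≈ 0.911000
step 3 [3y] swap r/1=455/9092: DF=(1 − 455/9092·(0.953100+0.911000))/(1+455/9092) = 1727/2000 ≈ 0.863500
step 4 [4y] swap r/1=1777/35499: DF=(1 − 1777/35499·(0.953100+0.911000+0.863500))/(1+1777/35499) = 8223/10000 ≈ 0.822300
step 5 [5y] zero: DF = P = 1931/2500 ≈ 0.772400
step 6 [6y] swap r/1=2498/50725: DF=(1 − 2498/50725·(0.953100+0.911000+0.863500+0.822300+0.772400))/(1+2498/50725) = 3751/5000 ≈ 0.750200
step 7 [7y] swap r/1=2782/57943: DF=(1 − 2782/57943·(0.953100+0.911000+0.863500+0.822300+0.772400+0.750200))/(1+2782/57943) = 3609/5000 ≈ 0.721800

1 1 9531/10000
2 2 911/1000
3 3 1727/2000
4 4 8223/10000
5 5 1931/2500
6 6 3751/5000
7 7 3609/5000
DF(6y) = 3751/5000 ≈ 0.750200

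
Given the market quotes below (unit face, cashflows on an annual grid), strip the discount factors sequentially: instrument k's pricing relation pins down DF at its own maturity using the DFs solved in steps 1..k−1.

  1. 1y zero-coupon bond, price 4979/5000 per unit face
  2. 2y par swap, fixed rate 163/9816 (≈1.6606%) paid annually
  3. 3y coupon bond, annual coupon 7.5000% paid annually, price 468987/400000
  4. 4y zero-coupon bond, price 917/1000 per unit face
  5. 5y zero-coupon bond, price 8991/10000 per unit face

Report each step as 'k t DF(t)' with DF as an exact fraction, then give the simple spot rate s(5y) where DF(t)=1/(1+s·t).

step 1 [1y] zero: DF = P = 4979/5000 ≈ 0.995800
step 2 [2y] swap r/1=163/9816: DF=(1 − 163/9816·(0.995800))/(1+163/9816) = 4837/5000 ≈ 0.967400
step 3 [3y] bond c/1=3/40: DF=(468987/400000 − 3/40·(0.995800+0.967400))/(1+3/40) = 9537/10000 ≈ 0.953700
step 4 [4y] zero: DF = P = 917/1000 ≈ 0.917000
step 5 [5y] zero: DF = P = 8991/10000 ≈ 0.899100

1 1 4979/5000
2 2 4837/5000
3 3 9537/10000
4 4 917/1000
5 5 8991/10000
s(5y) = (1/(8991/10000) − 1)/(5) = 1009/44955 ≈ 2.2445%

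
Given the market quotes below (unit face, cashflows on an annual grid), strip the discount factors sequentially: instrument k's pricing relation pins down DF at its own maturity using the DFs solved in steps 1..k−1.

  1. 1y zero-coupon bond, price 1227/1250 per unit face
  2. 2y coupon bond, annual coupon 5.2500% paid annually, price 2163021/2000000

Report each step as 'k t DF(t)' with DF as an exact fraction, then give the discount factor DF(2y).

step 1 [1y] zero: DF = P = 1227/1250 ≈ 0.981600
step 2 [2y] bond c/1=21/400: DF=(2163021/2000000 − 21/400·(0.981600))/(1+21/400) = 4893/5000 ≈ 0.978600

1 1 1227/1250
2 2 4893/5000
DF(2y) = 4893/5000 ≈ 0.978600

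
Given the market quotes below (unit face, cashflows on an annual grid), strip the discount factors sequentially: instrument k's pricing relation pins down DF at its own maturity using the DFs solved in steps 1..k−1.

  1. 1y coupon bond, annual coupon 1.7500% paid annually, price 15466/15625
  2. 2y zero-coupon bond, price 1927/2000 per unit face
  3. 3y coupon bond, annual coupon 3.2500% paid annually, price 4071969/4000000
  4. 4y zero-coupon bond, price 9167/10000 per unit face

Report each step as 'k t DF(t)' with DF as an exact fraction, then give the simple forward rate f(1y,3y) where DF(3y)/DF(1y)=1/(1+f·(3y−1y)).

1 1 608/625
2 2 1927/2000
3 3 37/40
4 4 9167/10000
f(1y,3y) = ((608/625)/(37/40) − 1)/(2) = 239/9250 ≈ 2.5838%

step 1 [1y] bond c/1=7/400: DF=(15466/15625 − 7/400·(0))/(1+7/400) = 608/625 ≈ 0.972800
step 2 [2y] zero: DF = P = 1927/2000 ≈ 0.963500
step 3 [3y] bond c/1=13/400: DF=(4071969/4000000 − 13/400·(0.972800+0.963500))/(1+13/400) = 37/40 ≈ 0.925000
step 4 [4y] zero: DF = P = 9167/10000 ≈ 0.916700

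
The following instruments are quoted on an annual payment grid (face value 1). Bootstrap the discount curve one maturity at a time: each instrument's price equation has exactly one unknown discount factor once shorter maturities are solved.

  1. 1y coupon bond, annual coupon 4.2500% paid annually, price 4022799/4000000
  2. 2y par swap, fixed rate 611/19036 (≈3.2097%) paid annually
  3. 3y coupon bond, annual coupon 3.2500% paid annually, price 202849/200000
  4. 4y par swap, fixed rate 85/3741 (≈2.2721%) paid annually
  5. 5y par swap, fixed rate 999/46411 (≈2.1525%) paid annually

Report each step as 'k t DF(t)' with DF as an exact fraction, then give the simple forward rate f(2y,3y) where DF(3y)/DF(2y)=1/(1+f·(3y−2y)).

1 1 9647/10000
2 2 9389/10000
3 3 1153/1250
4 4 183/200
5 5 9001/10000
f(2y,3y) = ((9389/10000)/(1153/1250) − 1)/(1) = 165/9224 ≈ 1.7888%

step 1 [1y] bond c/1=17/400: DF=(4022799/4000000 − 17/400·(0))/(1+17/400) = 9647/10000 ≈ 0.964700
step 2 [2y] swap r/1=611/19036: DF=(1 − 611/19036·(0.964700))/(1+611/19036) = 9389/10000 ≈ 0.938900
step 3 [3y] bond c/1=13/400: DF=(202849/200000 − 13/400·(0.964700+0.938900))/(1+13/400) = 1153/1250 ≈ 0.922400
step 4 [4y] swap r/1=85/3741: DF=(1 − 85/3741·(0.964700+0.938900+0.922400))/(1+85/3741) = 183/200 ≈ 0.915000
step 5 [5y] swap r/1=999/46411: DF=(1 − 999/46411·(0.964700+0.938900+0.922400+0.915000))/(1+999/46411) = 9001/10000 ≈ 0.900100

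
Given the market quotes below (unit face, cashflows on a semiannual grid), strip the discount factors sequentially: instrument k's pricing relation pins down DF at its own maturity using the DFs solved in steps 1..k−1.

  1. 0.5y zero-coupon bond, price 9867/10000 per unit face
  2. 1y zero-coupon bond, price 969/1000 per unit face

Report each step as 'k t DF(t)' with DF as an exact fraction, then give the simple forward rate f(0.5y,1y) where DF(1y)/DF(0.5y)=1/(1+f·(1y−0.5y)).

step 1 [0.5y] zero: DF = P = 9867/10000 ≈ 0.986700
step 2 [1y] zero: DF = P = 969/1000 ≈ 0.969000

1 1/2 9867/10000
2 1 969/1000
f(0.5y,1y) = ((9867/10000)/(969/1000) − 1)/(1/2) = 59/1615 ≈ 3.6533%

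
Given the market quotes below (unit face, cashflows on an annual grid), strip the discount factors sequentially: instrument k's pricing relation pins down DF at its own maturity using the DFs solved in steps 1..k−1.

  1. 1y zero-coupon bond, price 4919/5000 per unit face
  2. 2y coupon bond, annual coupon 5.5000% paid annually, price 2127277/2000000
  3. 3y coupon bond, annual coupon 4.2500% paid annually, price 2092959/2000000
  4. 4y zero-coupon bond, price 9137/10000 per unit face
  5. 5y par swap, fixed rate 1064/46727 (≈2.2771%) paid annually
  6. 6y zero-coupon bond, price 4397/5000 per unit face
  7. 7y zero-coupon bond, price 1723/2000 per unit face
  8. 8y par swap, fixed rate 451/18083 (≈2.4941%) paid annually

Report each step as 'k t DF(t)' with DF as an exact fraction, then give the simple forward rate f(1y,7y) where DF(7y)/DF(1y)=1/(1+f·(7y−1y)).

step 1 [1y] zero: DF = P = 4919/5000 ≈ 0.983800
step 2 [2y] bond c/1=11/200: DF=(2127277/2000000 − 11/200·(0.983800))/(1+11/200) = 9569/10000 ≈ 0.956900
step 3 [3y] bond c/1=17/400: DF=(2092959/2000000 − 17/400·(0.983800+0.956900))/(1+17/400) = 9247/10000 ≈ 0.924700
step 4 [4y] zero: DF = P = 9137/10000 ≈ 0.913700
step 5 [5y] swap r/1=1064/46727: DF=(1 − 1064/46727·(0.983800+0.956900+0.924700+0.913700))/(1+1064/46727) = 1117/1250 ≈ 0.893600
step 6 [6y] zero: DF = P = 4397/5000 ≈ 0.879400
step 7 [7y] zero: DF = P = 1723/2000 ≈ 0.861500
step 8 [8y] swap r/1=451/18083: DF=(1 − 451/18083·(0.983800+0.956900+0.924700+0.913700+0.893600+0.879400+0.861500))/(1+451/18083) = 2049/2500 ≈ 0.819600

1 1 4919/5000
2 2 9569/10000
3 3 9247/10000
4 4 9137/10000
5 5 1117/1250
6 6 4397/5000
7 7 1723/2000
8 8 2049/2500
f(1y,7y) = ((4919/5000)/(1723/2000) − 1)/(6) = 1223/51690 ≈ 2.3660%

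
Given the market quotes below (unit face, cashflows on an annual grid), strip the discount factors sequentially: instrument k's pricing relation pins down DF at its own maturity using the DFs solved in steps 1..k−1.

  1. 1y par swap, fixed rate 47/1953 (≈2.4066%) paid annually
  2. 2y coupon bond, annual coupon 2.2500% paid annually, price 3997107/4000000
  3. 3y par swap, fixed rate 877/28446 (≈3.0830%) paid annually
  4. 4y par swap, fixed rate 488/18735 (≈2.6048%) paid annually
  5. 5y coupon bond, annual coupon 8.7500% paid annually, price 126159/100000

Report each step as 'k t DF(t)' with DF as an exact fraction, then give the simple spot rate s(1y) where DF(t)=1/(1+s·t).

1 1 1953/2000
2 2 4779/5000
3 3 9123/10000
4 4 564/625
5 5 4293/5000
s(1y) = (1/(1953/2000) − 1)/(1) = 47/1953 ≈ 2.4066%

step 1 [1y] swap r/1=47/1953: DF=(1 − 47/1953·(0))/(1+47/1953) = 1953/2000 ≈ 0.976500
step 2 [2y] bond c/1=9/400: DF=(3997107/4000000 − 9/400·(0.976500))/(1+9/400) = 4779/5000 ≈ 0.955800
step 3 [3y] swap r/1=877/28446: DF=(1 − 877/28446·(0.976500+0.955800))/(1+877/28446) = 9123/10000 ≈ 0.912300
step 4 [4y] swap r/1=488/18735: DF=(1 − 488/18735·(0.976500+0.955800+0.912300))/(1+488/18735) = 564/625 ≈ 0.902400
step 5 [5y] bond c/1=7/80: DF=(126159/100000 − 7/80·(0.976500+0.955800+0.912300+0.902400))/(1+7/80) = 4293/5000 ≈ 0.858600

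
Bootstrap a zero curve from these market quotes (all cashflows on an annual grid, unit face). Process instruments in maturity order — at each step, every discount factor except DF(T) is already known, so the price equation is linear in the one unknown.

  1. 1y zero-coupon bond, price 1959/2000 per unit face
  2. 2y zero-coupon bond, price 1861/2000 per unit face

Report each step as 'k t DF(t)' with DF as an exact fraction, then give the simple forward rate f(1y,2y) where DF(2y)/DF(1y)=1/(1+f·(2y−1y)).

step 1 [1y] zero: DF = P = 1959/2000 ≈ 0.979500
step 2 [2y] zero: DF = P = 1861/2000 ≈ 0.930500

1 1 1959/2000
2 2 1861/2000
f(1y,2y) = ((1959/2000)/(1861/2000) − 1)/(1) = 98/1861 ≈ 5.2660%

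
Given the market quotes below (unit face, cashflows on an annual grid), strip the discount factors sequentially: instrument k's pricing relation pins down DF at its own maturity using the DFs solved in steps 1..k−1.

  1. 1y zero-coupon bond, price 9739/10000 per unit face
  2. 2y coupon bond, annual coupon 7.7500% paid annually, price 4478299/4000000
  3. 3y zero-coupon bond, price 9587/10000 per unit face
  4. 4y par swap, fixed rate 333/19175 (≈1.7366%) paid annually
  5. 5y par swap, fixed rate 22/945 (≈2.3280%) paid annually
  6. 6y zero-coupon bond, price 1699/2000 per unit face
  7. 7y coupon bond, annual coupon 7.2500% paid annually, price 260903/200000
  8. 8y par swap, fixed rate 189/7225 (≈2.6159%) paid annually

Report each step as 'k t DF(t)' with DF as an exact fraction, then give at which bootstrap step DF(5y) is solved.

step 1 [1y] zero: DF = P = 9739/10000 ≈ 0.973900
step 2 [2y] bond c/1=31/400: DF=(4478299/4000000 − 31/400·(0.973900))/(1+31/400) = 969/1000 ≈ 0.969000
step 3 [3y] zero: DF = P = 9587/10000 ≈ 0.958700
step 4 [4y] swap r/1=333/19175: DF=(1 − 333/19175·(0.973900+0.969000+0.958700))/(1+333/19175) = 4667/5000 ≈ 0.933400
step 5 [5y] swap r/1=22/945: DF=(1 − 22/945·(0.973900+0.969000+0.958700+0.933400))/(1+22/945) = 89/100 ≈ 0.890000
step 6 [6y] zero: DF = P = 1699/2000 ≈ 0.849500
step 7 [7y] bond c/1=29/400: DF=(260903/200000 − 29/400·(0.973900+0.969000+0.958700+0.933400+0.890000+0.849500))/(1+29/400) = 1679/2000 ≈ 0.839500
step 8 [8y] swap r/1=189/7225: DF=(1 − 189/7225·(0.973900+0.969000+0.958700+0.933400+0.890000+0.849500+0.839500))/(1+189/7225) = 811/1000 ≈ 0.811000

1 1 9739/10000
2 2 969/1000
3 3 9587/10000
4 4 4667/5000
5 5 89/100
6 6 1699/2000
7 7 1679/2000
8 8 811/1000
DF(5y) is solved at step 5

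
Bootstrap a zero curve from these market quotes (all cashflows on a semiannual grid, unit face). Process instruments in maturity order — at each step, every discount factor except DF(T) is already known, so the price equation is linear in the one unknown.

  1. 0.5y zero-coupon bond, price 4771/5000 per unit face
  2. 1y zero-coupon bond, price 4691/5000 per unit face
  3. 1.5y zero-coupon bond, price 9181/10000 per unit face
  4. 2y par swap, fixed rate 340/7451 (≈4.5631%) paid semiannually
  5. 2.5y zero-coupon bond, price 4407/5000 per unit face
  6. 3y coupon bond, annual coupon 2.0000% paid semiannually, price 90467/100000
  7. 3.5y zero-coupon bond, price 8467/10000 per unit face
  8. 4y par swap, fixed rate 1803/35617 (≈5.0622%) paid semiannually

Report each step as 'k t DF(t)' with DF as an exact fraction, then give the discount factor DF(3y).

step 1 [0.5y] zero: DF = P = 4771/5000 ≈ 0.954200
step 2 [1y] zero: DF = P = 4691/5000 ≈ 0.938200
step 3 [1.5y] zero: DF = P = 9181/10000 ≈ 0.918100
step 4 [2y] swap r/2=170/7451: DF=(1 − 170/7451·(0.954200+0.938200+0.918100))/(1+170/7451) = 183/200 ≈ 0.915000
step 5 [2.5y] zero: DF = P = 4407/5000 ≈ 0.881400
step 6 [3y] bond c/2=1/100: DF=(90467/100000 − 1/100·(0.954200+0.938200+0.918100+0.915000+0.881400))/(1+1/100) = 8501/10000 ≈ 0.850100
step 7 [3.5y] zero: DF = P = 8467/10000 ≈ 0.846700
step 8 [4y] swap r/2=1803/71234: DF=(1 − 1803/71234·(0.954200+0.938200+0.918100+0.915000+0.881400+0.850100+0.846700))/(1+1803/71234) = 8197/10000 ≈ 0.819700

1 1/2 4771/5000
2 1 4691/5000
3 3/2 9181/10000
4 2 183/200
5 5/2 4407/5000
6 3 8501/10000
7 7/2 8467/10000
8 4 8197/10000
DF(3y) = 8501/10000 ≈ 0.850100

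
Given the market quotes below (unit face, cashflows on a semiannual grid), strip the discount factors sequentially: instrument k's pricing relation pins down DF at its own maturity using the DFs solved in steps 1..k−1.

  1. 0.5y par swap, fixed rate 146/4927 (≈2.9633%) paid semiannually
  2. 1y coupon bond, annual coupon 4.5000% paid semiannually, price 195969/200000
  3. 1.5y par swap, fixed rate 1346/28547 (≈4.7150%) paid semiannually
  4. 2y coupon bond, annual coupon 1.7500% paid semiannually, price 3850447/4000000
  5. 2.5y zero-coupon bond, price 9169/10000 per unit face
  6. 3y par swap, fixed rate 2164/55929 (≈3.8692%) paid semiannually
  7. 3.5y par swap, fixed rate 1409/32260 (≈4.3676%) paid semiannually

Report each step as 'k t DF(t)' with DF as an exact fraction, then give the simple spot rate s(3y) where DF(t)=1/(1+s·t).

1 1/2 4927/5000
2 1 4683/5000
3 3/2 9327/10000
4 2 1859/2000
5 5/2 9169/10000
6 3 4459/5000
7 7/2 8591/10000
s(3y) = (1/(4459/5000) − 1)/(3) = 541/13377 ≈ 4.0443%

step 1 [0.5y] swap r/2=73/4927: DF=(1 − 73/4927·(0))/(1+73/4927) = 4927/5000 ≈ 0.985400
step 2 [1y] bond c/2=9/400: DF=(195969/200000 − 9/400·(0.985400))/(1+9/400) = 4683/5000 ≈ 0.936600
step 3 [1.5y] swap r/2=673/28547: DF=(1 − 673/28547·(0.985400+0.936600))/(1+673/28547) = 9327/10000 ≈ 0.932700
step 4 [2y] bond c/2=7/800: DF=(3850447/4000000 − 7/800·(0.985400+0.936600+0.932700))/(1+7/800) = 1859/2000 ≈ 0.929500
step 5 [2.5y] zero: DF = P = 9169/10000 ≈ 0.916900
step 6 [3y] swap r/2=1082/55929: DF=(1 − 1082/55929·(0.985400+0.936600+0.932700+0.929500+0.916900))/(1+1082/55929) = 4459/5000 ≈ 0.891800
step 7 [3.5y] swap r/2=1409/64520: DF=(1 − 1409/64520·(0.985400+0.936600+0.932700+0.929500+0.916900+0.891800))/(1+1409/64520) = 8591/10000 ≈ 0.859100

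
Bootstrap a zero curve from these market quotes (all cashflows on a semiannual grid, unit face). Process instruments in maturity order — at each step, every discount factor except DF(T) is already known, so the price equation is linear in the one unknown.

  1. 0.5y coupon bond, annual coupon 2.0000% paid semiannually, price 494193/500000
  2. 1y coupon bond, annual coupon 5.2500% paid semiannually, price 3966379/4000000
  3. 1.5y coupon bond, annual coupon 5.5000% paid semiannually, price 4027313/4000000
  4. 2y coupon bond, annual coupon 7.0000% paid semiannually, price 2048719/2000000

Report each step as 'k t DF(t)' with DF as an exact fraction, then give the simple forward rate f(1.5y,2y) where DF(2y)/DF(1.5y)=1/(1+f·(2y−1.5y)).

step 1 [0.5y] bond c/2=1/100: DF=(494193/500000 − 1/100·(0))/(1+1/100) = 4893/5000 ≈ 0.978600
step 2 [1y] bond c/2=21/800: DF=(3966379/4000000 − 21/800·(0.978600))/(1+21/800) = 2353/2500 ≈ 0.941200
step 3 [1.5y] bond c/2=11/400: DF=(4027313/4000000 − 11/400·(0.978600+0.941200))/(1+11/400) = 1857/2000 ≈ 0.928500
step 4 [2y] bond c/2=7/200: DF=(2048719/2000000 − 7/200·(0.978600+0.941200+0.928500))/(1+7/200) = 4467/5000 ≈ 0.893400

1 1/2 4893/5000
2 1 2353/2500
3 3/2 1857/2000
4 2 4467/5000
f(1.5y,2y) = ((1857/2000)/(4467/5000) − 1)/(1/2) = 117/1489 ≈ 7.8576%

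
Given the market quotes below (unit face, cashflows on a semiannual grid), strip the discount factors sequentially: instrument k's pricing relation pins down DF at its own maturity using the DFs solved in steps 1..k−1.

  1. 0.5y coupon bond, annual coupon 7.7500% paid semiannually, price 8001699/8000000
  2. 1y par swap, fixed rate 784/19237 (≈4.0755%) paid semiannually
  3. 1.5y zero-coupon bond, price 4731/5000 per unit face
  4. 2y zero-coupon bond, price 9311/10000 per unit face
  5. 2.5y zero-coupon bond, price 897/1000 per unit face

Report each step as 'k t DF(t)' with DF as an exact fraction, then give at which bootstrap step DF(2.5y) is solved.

step 1 [0.5y] bond c/2=31/800: DF=(8001699/8000000 − 31/800·(0))/(1+31/800) = 9629/10000 ≈ 0.962900
step 2 [1y] swap r/2=392/19237: DF=(1 − 392/19237·(0.962900))/(1+392/19237) = 1201/1250 ≈ 0.960800
step 3 [1.5y] zero: DF = P = 4731/5000 ≈ 0.946200
step 4 [2y] zero: DF = P = 9311/10000 ≈ 0.931100
step 5 [2.5y] zero: DF = P = 897/1000 ≈ 0.897000

1 1/2 9629/10000
2 1 1201/1250
3 3/2 4731/5000
4 2 9311/10000
5 5/2 897/1000
DF(2.5y) is solved at step 5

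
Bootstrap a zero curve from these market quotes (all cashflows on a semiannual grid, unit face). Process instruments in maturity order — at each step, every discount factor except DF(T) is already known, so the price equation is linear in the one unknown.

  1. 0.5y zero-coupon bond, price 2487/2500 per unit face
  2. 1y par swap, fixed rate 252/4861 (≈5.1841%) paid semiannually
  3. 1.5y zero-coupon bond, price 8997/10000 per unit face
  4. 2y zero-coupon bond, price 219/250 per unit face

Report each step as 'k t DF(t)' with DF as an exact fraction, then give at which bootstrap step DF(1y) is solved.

1 1/2 2487/2500
2 1 1187/1250
3 3/2 8997/10000
4 2 219/250
DF(1y) is solved at step 2

step 1 [0.5y] zero: DF = P = 2487/2500 ≈ 0.994800
step 2 [1y] swap r/2=126/4861: DF=(1 − 126/4861·(0.994800))/(1+126/4861) = 1187/1250 ≈ 0.949600
step 3 [1.5y] zero: DF = P = 8997/10000 ≈ 0.899700
step 4 [2y] zero: DF = P = 219/250 ≈ 0.876000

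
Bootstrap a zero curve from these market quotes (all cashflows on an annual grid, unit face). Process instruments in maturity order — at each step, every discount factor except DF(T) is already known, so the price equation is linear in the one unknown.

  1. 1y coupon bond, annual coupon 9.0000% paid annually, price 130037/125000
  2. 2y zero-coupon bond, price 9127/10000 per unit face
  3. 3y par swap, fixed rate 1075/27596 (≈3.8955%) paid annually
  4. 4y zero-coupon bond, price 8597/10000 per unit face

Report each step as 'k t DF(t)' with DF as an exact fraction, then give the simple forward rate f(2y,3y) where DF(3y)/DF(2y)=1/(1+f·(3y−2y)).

step 1 [1y] bond c/1=9/100: DF=(130037/125000 − 9/100·(0))/(1+9/100) = 1193/1250 ≈ 0.954400
step 2 [2y] zero: DF = P = 9127/10000 ≈ 0.912700
step 3 [3y] swap r/1=1075/27596: DF=(1 − 1075/27596·(0.954400+0.912700))/(1+1075/27596) = 357/400 ≈ 0.892500
step 4 [4y] zero: DF = P = 8597/10000 ≈ 0.859700

1 1 1193/1250
2 2 9127/10000
3 3 357/400
4 4 8597/10000
f(2y,3y) = ((9127/10000)/(357/400) − 1)/(1) = 202/8925 ≈ 2.2633%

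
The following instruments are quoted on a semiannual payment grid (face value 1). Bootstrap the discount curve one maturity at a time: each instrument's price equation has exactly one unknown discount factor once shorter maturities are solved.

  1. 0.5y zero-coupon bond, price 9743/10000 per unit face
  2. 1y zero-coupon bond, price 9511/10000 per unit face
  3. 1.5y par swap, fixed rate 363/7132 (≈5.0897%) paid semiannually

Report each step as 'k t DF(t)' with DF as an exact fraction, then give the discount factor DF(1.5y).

1 1/2 9743/10000
2 1 9511/10000
3 3/2 4637/5000
DF(1.5y) = 4637/5000 ≈ 0.927400

step 1 [0.5y] zero: DF = P = 9743/10000 ≈ 0.974300
step 2 [1y] zero: DF = P = 9511/10000 ≈ 0.951100
step 3 [1.5y] swap r/2=363/14264: DF=(1 − 363/14264·(0.974300+0.951100))/(1+363/14264) = 4637/5000 ≈ 0.927400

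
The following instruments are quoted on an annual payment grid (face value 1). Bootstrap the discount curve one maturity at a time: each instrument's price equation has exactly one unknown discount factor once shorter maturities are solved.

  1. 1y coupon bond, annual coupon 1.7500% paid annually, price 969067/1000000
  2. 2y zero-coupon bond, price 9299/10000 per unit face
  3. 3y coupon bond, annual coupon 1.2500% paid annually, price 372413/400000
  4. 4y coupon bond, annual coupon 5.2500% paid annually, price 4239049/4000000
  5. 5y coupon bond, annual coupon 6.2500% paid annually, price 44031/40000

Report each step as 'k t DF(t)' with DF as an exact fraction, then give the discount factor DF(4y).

1 1 2381/2500
2 2 9299/10000
3 3 8963/10000
4 4 8683/10000
5 5 1643/2000
DF(4y) = 8683/10000 ≈ 0.868300

step 1 [1y] bond c/1=7/400: DF=(969067/1000000 − 7/400·(0))/(1+7/400) = 2381/2500 ≈ 0.952400
step 2 [2y] zero: DF = P = 9299/10000 ≈ 0.929900
step 3 [3y] bond c/1=1/80: DF=(372413/400000 − 1/80·(0.952400+0.929900))/(1+1/80) = 8963/10000 ≈ 0.896300
step 4 [4y] bond c/1=21/400: DF=(4239049/4000000 − 21/400·(0.952400+0.929900+0.896300))/(1+21/400) = 8683/10000 ≈ 0.868300
step 5 [5y] bond c/1=1/16: DF=(44031/40000 − 1/16·(0.952400+0.929900+0.896300+0.868300))/(1+1/16) = 1643/2000 ≈ 0.821500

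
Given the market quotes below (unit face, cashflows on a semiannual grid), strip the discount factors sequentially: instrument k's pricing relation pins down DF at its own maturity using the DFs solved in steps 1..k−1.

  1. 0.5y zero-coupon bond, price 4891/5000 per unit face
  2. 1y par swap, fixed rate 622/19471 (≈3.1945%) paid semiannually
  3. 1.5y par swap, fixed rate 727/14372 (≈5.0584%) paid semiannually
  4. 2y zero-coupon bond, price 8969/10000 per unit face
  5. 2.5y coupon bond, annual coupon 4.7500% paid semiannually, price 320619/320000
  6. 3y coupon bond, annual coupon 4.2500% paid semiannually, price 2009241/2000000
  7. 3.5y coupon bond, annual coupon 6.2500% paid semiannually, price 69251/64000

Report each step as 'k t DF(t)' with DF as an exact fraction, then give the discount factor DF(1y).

step 1 [0.5y] zero: DF = P = 4891/5000 ≈ 0.978200
step 2 [1y] swap r/2=311/19471: DF=(1 − 311/19471·(0.978200))/(1+311/19471) = 9689/10000 ≈ 0.968900
step 3 [1.5y] swap r/2=727/28744: DF=(1 − 727/28744·(0.978200+0.968900))/(1+727/28744) = 9273/10000 ≈ 0.927300
step 4 [2y] zero: DF = P = 8969/10000 ≈ 0.896900
step 5 [2.5y] bond c/2=19/800: DF=(320619/320000 − 19/800·(0.978200+0.968900+0.927300+0.896900))/(1+19/800) = 557/625 ≈ 0.891200
step 6 [3y] bond c/2=17/800: DF=(2009241/2000000 − 17/800·(0.978200+0.968900+0.927300+0.896900+0.891200))/(1+17/800) = 8867/10000 ≈ 0.886700
step 7 [3.5y] bond c/2=1/32: DF=(69251/64000 − 1/32·(0.978200+0.968900+0.927300+0.896900+0.891200+0.886700))/(1+1/32) = 8811/10000 ≈ 0.881100

1 1/2 4891/5000
2 1 9689/10000
3 3/2 9273/10000
4 2 8969/10000
5 5/2 557/625
6 3 8867/10000
7 7/2 8811/10000
DF(1y) = 9689/10000 ≈ 0.968900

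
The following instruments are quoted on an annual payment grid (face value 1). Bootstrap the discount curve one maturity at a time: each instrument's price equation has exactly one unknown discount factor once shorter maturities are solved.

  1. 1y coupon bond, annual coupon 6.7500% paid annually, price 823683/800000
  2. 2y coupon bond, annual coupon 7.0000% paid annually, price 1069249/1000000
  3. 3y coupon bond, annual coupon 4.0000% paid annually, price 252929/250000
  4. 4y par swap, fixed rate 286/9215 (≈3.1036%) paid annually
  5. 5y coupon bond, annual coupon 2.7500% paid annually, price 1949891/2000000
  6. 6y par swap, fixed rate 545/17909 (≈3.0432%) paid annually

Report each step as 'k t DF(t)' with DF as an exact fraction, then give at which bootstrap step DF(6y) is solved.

step 1 [1y] bond c/1=27/400: DF=(823683/800000 − 27/400·(0))/(1+27/400) = 1929/2000 ≈ 0.964500
step 2 [2y] bond c/1=7/100: DF=(1069249/1000000 − 7/100·(0.964500))/(1+7/100) = 4681/5000 ≈ 0.936200
step 3 [3y] bond c/1=1/25: DF=(252929/250000 − 1/25·(0.964500+0.936200))/(1+1/25) = 8997/10000 ≈ 0.899700
step 4 [4y] swap r/1=286/9215: DF=(1 − 286/9215·(0.964500+0.936200+0.899700))/(1+286/9215) = 1107/1250 ≈ 0.885600
step 5 [5y] bond c/1=11/400: DF=(1949891/2000000 − 11/400·(0.964500+0.936200+0.899700+0.885600))/(1+11/400) = 4251/5000 ≈ 0.850200
step 6 [6y] swap r/1=545/17909: DF=(1 − 545/17909·(0.964500+0.936200+0.899700+0.885600+0.850200))/(1+545/17909) = 1673/2000 ≈ 0.836500

1 1 1929/2000
2 2 4681/5000
3 3 8997/10000
4 4 1107/1250
5 5 4251/5000
6 6 1673/2000
DF(6y) is solved at step 6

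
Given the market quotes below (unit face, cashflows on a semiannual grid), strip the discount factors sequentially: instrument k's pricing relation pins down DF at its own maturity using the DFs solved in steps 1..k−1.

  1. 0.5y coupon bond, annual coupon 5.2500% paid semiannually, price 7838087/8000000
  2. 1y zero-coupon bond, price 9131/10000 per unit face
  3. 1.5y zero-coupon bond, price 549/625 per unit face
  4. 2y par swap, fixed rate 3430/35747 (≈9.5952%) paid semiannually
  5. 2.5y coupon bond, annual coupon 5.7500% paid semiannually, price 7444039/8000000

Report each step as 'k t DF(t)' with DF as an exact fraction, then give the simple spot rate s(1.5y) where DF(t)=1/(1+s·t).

step 1 [0.5y] bond c/2=21/800: DF=(7838087/8000000 − 21/800·(0))/(1+21/800) = 9547/10000 ≈ 0.954700
step 2 [1y] zero: DF = P = 9131/10000 ≈ 0.913100
step 3 [1.5y] zero: DF = P = 549/625 ≈ 0.878400
step 4 [2y] swap r/2=1715/35747: DF=(1 − 1715/35747·(0.954700+0.913100+0.878400))/(1+1715/35747) = 1657/2000 ≈ 0.828500
step 5 [2.5y] bond c/2=23/800: DF=(7444039/8000000 − 23/800·(0.954700+0.913100+0.878400+0.828500))/(1+23/800) = 4023/5000 ≈ 0.804600

1 1/2 9547/10000
2 1 9131/10000
3 3/2 549/625
4 2 1657/2000
5 5/2 4023/5000
s(1.5y) = (1/(549/625) − 1)/(3/2) = 152/1647 ≈ 9.2289%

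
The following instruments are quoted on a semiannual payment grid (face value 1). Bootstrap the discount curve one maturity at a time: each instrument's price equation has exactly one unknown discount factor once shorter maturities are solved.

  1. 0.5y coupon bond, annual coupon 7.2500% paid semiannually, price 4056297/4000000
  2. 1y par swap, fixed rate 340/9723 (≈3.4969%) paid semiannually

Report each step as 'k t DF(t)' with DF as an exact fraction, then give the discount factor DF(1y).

step 1 [0.5y] bond c/2=29/800: DF=(4056297/4000000 − 29/800·(0))/(1+29/800) = 4893/5000 ≈ 0.978600
step 2 [1y] swap r/2=170/9723: DF=(1 − 170/9723·(0.978600))/(1+170/9723) = 483/500 ≈ 0.966000

1 1/2 4893/5000
2 1 483/500
DF(1y) = 483/500 ≈ 0.966000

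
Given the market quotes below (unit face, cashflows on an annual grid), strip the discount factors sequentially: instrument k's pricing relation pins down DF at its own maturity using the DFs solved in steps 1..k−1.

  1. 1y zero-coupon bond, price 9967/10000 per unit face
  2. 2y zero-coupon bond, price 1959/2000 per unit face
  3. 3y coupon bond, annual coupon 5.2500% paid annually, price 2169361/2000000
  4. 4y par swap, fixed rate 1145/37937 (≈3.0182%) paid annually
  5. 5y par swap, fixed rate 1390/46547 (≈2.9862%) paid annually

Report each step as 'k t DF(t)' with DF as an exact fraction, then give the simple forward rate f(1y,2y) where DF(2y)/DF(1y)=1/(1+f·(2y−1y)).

step 1 [1y] zero: DF = P = 9967/10000 ≈ 0.996700
step 2 [2y] zero: DF = P = 1959/2000 ≈ 0.979500
step 3 [3y] bond c/1=21/400: DF=(2169361/2000000 − 21/400·(0.996700+0.979500))/(1+21/400) = 233/250 ≈ 0.932000
step 4 [4y] swap r/1=1145/37937: DF=(1 − 1145/37937·(0.996700+0.979500+0.932000))/(1+1145/37937) = 1771/2000 ≈ 0.885500
step 5 [5y] swap r/1=1390/46547: DF=(1 − 1390/46547·(0.996700+0.979500+0.932000+0.885500))/(1+1390/46547) = 861/1000 ≈ 0.861000

1 1 9967/10000
2 2 1959/2000
3 3 233/250
4 4 1771/2000
5 5 861/1000
f(1y,2y) = ((9967/10000)/(1959/2000) − 1)/(1) = 172/9795 ≈ 1.7560%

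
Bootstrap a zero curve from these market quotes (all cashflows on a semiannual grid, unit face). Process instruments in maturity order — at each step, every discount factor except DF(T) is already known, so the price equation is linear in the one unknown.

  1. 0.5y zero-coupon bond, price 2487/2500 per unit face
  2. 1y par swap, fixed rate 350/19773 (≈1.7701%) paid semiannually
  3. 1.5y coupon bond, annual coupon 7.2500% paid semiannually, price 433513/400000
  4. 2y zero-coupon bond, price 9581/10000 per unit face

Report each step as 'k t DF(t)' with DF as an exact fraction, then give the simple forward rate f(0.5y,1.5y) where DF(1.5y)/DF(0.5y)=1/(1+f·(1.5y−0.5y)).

step 1 [0.5y] zero: DF = P = 2487/2500 ≈ 0.994800
step 2 [1y] swap r/2=175/19773: DF=(1 − 175/19773·(0.994800))/(1+175/19773) = 393/400 ≈ 0.982500
step 3 [1.5y] bond c/2=29/800: DF=(433513/400000 − 29/800·(0.994800+0.982500))/(1+29/800) = 9767/10000 ≈ 0.976700
step 4 [2y] zero: DF = P = 9581/10000 ≈ 0.958100

1 1/2 2487/2500
2 1 393/400
3 3/2 9767/10000
4 2 9581/10000
f(0.5y,1.5y) = ((2487/2500)/(9767/10000) − 1)/(1) = 181/9767 ≈ 1.8532%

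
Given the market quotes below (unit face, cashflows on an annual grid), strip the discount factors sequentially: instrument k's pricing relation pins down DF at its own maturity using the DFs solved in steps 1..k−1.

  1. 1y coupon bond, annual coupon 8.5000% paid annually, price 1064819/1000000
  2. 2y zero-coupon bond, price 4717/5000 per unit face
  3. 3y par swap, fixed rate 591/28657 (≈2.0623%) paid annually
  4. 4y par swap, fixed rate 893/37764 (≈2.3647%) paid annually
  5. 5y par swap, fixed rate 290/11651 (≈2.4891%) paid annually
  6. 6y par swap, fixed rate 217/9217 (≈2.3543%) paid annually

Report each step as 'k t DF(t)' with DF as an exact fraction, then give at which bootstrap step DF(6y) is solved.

1 1 4907/5000
2 2 4717/5000
3 3 9409/10000
4 4 9107/10000
5 5 221/250
6 6 4349/5000
DF(6y) is solved at step 6

step 1 [1y] bond c/1=17/200: DF=(1064819/1000000 − 17/200·(0))/(1+17/200) = 4907/5000 ≈ 0.981400
step 2 [2y] zero: DF = P = 4717/5000 ≈ 0.943400
step 3 [3y] swap r/1=591/28657: DF=(1 − 591/28657·(0.981400+0.943400))/(1+591/28657) = 9409/10000 ≈ 0.940900
step 4 [4y] swap r/1=893/37764: DF=(1 − 893/37764·(0.981400+0.943400+0.940900))/(1+893/37764) = 9107/10000 ≈ 0.910700
step 5 [5y] swap r/1=290/11651: DF=(1 − 290/11651·(0.981400+0.943400+0.940900+0.910700))/(1+290/11651) = 221/250 ≈ 0.884000
step 6 [6y] swap r/1=217/9217: DF=(1 − 217/9217·(0.981400+0.943400+0.940900+0.910700+0.884000))/(1+217/9217) = 4349/5000 ≈ 0.869800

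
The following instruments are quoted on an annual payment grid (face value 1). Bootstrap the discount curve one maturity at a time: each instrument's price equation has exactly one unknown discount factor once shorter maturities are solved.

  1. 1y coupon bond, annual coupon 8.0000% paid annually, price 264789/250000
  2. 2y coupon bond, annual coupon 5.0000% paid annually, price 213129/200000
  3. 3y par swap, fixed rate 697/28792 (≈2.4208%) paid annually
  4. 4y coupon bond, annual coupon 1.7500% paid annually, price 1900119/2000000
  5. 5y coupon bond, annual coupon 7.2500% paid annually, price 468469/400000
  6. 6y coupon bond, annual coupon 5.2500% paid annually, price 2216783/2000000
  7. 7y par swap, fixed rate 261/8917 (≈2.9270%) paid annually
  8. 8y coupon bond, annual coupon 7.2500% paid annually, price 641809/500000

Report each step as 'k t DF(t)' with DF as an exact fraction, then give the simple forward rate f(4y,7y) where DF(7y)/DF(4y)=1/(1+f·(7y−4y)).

1 1 9807/10000
2 2 4841/5000
3 3 9303/10000
4 4 4421/5000
5 5 1047/1250
6 6 2059/2500
7 7 8173/10000
8 8 7749/10000
f(4y,7y) = ((4421/5000)/(8173/10000) − 1)/(3) = 223/8173 ≈ 2.7285%

step 1 [1y] bond c/1=2/25: DF=(264789/250000 − 2/25·(0))/(1+2/25) = 9807/10000 ≈ 0.980700
step 2 [2y] bond c/1=1/20: DF=(213129/200000 − 1/20·(0.980700))/(1+1/20) = 4841/5000 ≈ 0.968200
step 3 [3y] swap r/1=697/28792: DF=(1 − 697/28792·(0.980700+0.968200))/(1+697/28792) = 9303/10000 ≈ 0.930300
step 4 [4y] bond c/1=7/400: DF=(1900119/2000000 − 7/400·(0.980700+0.968200+0.930300))/(1+7/400) = 4421/5000 ≈ 0.884200
step 5 [5y] bond c/1=29/400: DF=(468469/400000 − 29/400·(0.980700+0.968200+0.930300+0.884200))/(1+29/400) = 1047/1250 ≈ 0.837600
step 6 [6y] bond c/1=21/400: DF=(2216783/2000000 − 21/400·(0.980700+0.968200+0.930300+0.884200+0.837600))/(1+21/400) = 2059/2500 ≈ 0.823600
step 7 [7y] swap r/1=261/8917: DF=(1 − 261/8917·(0.980700+0.968200+0.930300+0.884200+0.837600+0.823600))/(1+261/8917) = 8173/10000 ≈ 0.817300
step 8 [8y] bond c/1=29/400: DF=(641809/500000 − 29/400·(0.980700+0.968200+0.930300+0.884200+0.837600+0.823600+0.817300))/(1+29/400) = 7749/10000 ≈ 0.774900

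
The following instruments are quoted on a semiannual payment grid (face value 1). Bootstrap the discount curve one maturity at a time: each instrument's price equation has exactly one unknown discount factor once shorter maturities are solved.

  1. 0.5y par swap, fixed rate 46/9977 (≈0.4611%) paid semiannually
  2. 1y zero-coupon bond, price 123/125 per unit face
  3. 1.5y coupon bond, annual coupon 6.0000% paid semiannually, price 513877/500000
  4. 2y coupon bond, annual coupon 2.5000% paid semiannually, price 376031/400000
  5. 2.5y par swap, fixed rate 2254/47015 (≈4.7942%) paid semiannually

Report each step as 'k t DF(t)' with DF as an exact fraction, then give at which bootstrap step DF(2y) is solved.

1 1/2 9977/10000
2 1 123/125
3 3/2 9401/10000
4 2 2231/2500
5 5/2 8873/10000
DF(2y) is solved at step 4

step 1 [0.5y] swap r/2=23/9977: DF=(1 − 23/9977·(0))/(1+23/9977) = 9977/10000 ≈ 0.997700
step 2 [1y] zero: DF = P = 123/125 ≈ 0.984000
step 3 [1.5y] bond c/2=3/100: DF=(513877/500000 − 3/100·(0.997700+0.984000))/(1+3/100) = 9401/10000 ≈ 0.940100
step 4 [2y] bond c/2=1/80: DF=(376031/400000 − 1/80·(0.997700+0.984000+0.940100))/(1+1/80) = 2231/2500 ≈ 0.892400
step 5 [2.5y] swap r/2=1127/47015: DF=(1 − 1127/47015·(0.997700+0.984000+0.940100+0.892400))/(1+1127/47015) = 8873/10000 ≈ 0.887300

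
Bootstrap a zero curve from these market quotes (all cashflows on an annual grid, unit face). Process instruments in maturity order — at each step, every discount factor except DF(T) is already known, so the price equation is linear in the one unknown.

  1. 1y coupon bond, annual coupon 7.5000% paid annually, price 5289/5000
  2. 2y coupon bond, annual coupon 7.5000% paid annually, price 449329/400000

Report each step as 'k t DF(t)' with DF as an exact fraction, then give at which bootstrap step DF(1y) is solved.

1 1 123/125
2 2 9763/10000
DF(1y) is solved at step 1

step 1 [1y] bond c/1=3/40: DF=(5289/5000 − 3/40·(0))/(1+3/40) = 123/125 ≈ 0.984000
step 2 [2y] bond c/1=3/40: DF=(449329/400000 − 3/40·(0.984000))/(1+3/40) = 9763/10000 ≈ 0.976300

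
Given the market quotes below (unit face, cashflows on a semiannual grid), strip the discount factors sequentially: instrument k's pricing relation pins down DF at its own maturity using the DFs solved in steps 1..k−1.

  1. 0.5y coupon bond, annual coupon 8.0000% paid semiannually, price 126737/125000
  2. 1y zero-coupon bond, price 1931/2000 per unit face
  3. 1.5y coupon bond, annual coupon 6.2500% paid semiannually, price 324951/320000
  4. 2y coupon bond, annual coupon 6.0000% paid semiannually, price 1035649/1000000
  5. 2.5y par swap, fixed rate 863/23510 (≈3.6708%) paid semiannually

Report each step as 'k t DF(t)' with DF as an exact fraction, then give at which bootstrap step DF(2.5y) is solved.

step 1 [0.5y] bond c/2=1/25: DF=(126737/125000 − 1/25·(0))/(1+1/25) = 9749/10000 ≈ 0.974900
step 2 [1y] zero: DF = P = 1931/2000 ≈ 0.965500
step 3 [1.5y] bond c/2=1/32: DF=(324951/320000 − 1/32·(0.974900+0.965500))/(1+1/32) = 9259/10000 ≈ 0.925900
step 4 [2y] bond c/2=3/100: DF=(1035649/1000000 − 3/100·(0.974900+0.965500+0.925900))/(1+3/100) = 461/500 ≈ 0.922000
step 5 [2.5y] swap r/2=863/47020: DF=(1 − 863/47020·(0.974900+0.965500+0.925900+0.922000))/(1+863/47020) = 9137/10000 ≈ 0.913700

1 1/2 9749/10000
2 1 1931/2000
3 3/2 9259/10000
4 2 461/500
5 5/2 9137/10000
DF(2.5y) is solved at step 5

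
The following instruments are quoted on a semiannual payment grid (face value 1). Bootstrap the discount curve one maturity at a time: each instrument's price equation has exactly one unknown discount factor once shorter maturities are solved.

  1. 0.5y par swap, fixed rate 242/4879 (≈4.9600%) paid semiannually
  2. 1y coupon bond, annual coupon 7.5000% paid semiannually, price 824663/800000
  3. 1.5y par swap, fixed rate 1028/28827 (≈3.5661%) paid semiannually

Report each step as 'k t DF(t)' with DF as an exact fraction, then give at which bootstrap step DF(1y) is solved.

step 1 [0.5y] swap r/2=121/4879: DF=(1 − 121/4879·(0))/(1+121/4879) = 4879/5000 ≈ 0.975800
step 2 [1y] bond c/2=3/80: DF=(824663/800000 − 3/80·(0.975800))/(1+3/80) = 9583/10000 ≈ 0.958300
step 3 [1.5y] swap r/2=514/28827: DF=(1 − 514/28827·(0.975800+0.958300))/(1+514/28827) = 4743/5000 ≈ 0.948600

1 1/2 4879/5000
2 1 9583/10000
3 3/2 4743/5000
DF(1y) is solved at step 2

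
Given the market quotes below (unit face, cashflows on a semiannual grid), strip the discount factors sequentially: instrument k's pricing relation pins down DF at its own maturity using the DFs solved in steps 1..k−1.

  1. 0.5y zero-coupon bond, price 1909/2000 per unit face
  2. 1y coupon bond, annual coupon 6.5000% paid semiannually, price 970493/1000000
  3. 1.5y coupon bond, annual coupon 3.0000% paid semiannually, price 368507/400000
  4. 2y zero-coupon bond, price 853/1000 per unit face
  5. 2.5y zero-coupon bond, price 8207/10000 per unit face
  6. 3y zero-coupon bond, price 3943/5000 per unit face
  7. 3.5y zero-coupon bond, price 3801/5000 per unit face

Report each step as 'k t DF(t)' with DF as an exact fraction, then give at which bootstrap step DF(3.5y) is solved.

step 1 [0.5y] zero: DF = P = 1909/2000 ≈ 0.954500
step 2 [1y] bond c/2=13/400: DF=(970493/1000000 − 13/400·(0.954500))/(1+13/400) = 9099/10000 ≈ 0.909900
step 3 [1.5y] bond c/2=3/200: DF=(368507/400000 − 3/200·(0.954500+0.909900))/(1+3/200) = 8801/10000 ≈ 0.880100
step 4 [2y] zero: DF = P = 853/1000 ≈ 0.853000
step 5 [2.5y] zero: DF = P = 8207/10000 ≈ 0.820700
step 6 [3y] zero: DF = P = 3943/5000 ≈ 0.788600
step 7 [3.5y] zero: DF = P = 3801/5000 ≈ 0.760200

1 1/2 1909/2000
2 1 9099/10000
3 3/2 8801/10000
4 2 853/1000
5 5/2 8207/10000
6 3 3943/5000
7 7/2 3801/5000
DF(3.5y) is solved at step 7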